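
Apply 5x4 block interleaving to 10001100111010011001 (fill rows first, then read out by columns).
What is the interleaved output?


Matrix:
  1000
  1100
  1110
  1001
  1001
Read columns: 11111011000010000011

11111011000010000011


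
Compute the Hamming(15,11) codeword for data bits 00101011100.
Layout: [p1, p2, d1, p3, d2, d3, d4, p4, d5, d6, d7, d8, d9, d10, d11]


Parity bits: p1=1, p2=0, p3=1, p4=0

100101001011100


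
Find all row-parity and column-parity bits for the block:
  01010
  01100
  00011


Row parities: 000
Column parities: 00101

Row P: 000, Col P: 00101, Corner: 0


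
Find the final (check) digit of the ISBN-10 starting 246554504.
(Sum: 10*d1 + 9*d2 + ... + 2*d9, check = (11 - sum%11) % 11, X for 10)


Weighted sum: 217
217 mod 11 = 8

Check digit: 3


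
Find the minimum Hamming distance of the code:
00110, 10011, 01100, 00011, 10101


Comparing all pairs, minimum distance: 1
Can detect 0 errors, correct 0 errors

1


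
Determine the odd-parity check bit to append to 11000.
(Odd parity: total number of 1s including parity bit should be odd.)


Number of 1s in data: 2
Parity bit: 1

1


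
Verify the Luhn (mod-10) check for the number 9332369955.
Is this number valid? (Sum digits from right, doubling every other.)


Luhn sum = 56
56 mod 10 = 6

Invalid (Luhn sum mod 10 = 6)


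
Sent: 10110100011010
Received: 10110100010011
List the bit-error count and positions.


XOR: 00000000001001

2 error(s) at position(s): 10, 13


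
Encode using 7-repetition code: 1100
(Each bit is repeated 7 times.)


Each bit -> 7 copies

1111111111111100000000000000


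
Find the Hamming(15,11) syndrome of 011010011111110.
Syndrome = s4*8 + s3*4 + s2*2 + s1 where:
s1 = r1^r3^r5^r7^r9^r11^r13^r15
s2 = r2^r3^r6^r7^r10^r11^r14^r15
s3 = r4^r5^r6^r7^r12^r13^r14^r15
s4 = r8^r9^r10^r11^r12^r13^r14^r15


s1=1, s2=1, s3=0, s4=1

Syndrome = 11 (error at position 11)


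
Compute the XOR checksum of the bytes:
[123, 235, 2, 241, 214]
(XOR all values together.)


XOR chain: 123 ^ 235 ^ 2 ^ 241 ^ 214 = 181

181


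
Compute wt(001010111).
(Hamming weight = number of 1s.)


Counting 1s in 001010111

5


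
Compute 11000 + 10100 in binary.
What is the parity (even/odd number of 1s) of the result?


11000 = 24
10100 = 20
Sum = 44 = 101100
1s count = 3

odd parity (3 ones in 101100)


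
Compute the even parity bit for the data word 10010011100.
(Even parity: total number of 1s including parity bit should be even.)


Number of 1s in data: 5
Parity bit: 1

1


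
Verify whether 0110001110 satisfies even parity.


Number of 1s: 5

No, parity error (5 ones)


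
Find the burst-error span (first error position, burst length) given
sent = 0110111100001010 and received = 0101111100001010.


XOR: 0011000000000000

Burst at position 2, length 2


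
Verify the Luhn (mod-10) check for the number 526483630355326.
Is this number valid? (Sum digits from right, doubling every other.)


Luhn sum = 74
74 mod 10 = 4

Invalid (Luhn sum mod 10 = 4)


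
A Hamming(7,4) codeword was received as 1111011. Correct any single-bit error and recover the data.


Syndrome = 5: error at position 5

Data: 1111 (corrected bit 5)


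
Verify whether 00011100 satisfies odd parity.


Number of 1s: 3

Yes, parity is correct (3 ones)


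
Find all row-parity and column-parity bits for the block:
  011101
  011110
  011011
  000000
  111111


Row parities: 00000
Column parities: 100111

Row P: 00000, Col P: 100111, Corner: 0


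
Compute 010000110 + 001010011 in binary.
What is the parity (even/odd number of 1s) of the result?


010000110 = 134
001010011 = 83
Sum = 217 = 11011001
1s count = 5

odd parity (5 ones in 11011001)


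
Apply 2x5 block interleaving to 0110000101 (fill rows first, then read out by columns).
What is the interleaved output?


Matrix:
  01100
  00101
Read columns: 0010110001

0010110001


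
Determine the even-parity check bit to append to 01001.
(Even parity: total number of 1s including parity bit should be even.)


Number of 1s in data: 2
Parity bit: 0

0


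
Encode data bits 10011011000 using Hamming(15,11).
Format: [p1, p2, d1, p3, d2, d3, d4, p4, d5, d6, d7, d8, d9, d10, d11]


Parity bits: p1=0, p2=1, p3=0, p4=1

011000111011000


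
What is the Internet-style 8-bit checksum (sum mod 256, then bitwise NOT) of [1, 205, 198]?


Sum = 404 mod 256 = 148
Complement = 107

107


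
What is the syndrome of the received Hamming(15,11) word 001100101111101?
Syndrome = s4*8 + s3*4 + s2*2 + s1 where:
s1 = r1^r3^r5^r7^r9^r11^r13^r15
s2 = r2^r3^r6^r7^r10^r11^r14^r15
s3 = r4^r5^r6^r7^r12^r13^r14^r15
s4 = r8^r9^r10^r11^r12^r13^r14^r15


s1=0, s2=1, s3=1, s4=0

Syndrome = 6 (error at position 6)


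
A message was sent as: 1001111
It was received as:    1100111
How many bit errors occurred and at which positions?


XOR: 0101000

2 error(s) at position(s): 1, 3


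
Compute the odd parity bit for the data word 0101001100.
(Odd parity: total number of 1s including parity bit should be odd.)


Number of 1s in data: 4
Parity bit: 1

1


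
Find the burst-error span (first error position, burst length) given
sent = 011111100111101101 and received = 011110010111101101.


XOR: 000001110000000000

Burst at position 5, length 3


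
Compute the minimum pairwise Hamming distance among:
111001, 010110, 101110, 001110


Comparing all pairs, minimum distance: 1
Can detect 0 errors, correct 0 errors

1


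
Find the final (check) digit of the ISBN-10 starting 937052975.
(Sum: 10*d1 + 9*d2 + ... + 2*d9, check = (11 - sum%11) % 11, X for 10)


Weighted sum: 280
280 mod 11 = 5

Check digit: 6


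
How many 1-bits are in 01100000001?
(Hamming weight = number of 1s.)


Counting 1s in 01100000001

3


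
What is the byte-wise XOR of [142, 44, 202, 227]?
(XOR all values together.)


XOR chain: 142 ^ 44 ^ 202 ^ 227 = 139

139


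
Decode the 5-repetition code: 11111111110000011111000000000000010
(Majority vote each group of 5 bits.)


Groups: 11111, 11111, 00000, 11111, 00000, 00000, 00010
Majority votes: 1101000

1101000


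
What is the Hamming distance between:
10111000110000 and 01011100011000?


XOR: 11100100101000
Count of 1s: 6

6


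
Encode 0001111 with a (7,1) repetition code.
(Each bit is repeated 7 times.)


Each bit -> 7 copies

0000000000000000000001111111111111111111111111111


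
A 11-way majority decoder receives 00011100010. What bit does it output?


Ones: 4 out of 11
Threshold: 6

0 (4/11 voted 1)


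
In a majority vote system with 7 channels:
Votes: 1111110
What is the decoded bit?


Ones: 6 out of 7
Threshold: 4

1 (6/7 voted 1)


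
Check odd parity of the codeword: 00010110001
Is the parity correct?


Number of 1s: 4

No, parity error (4 ones)


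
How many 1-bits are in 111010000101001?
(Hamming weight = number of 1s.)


Counting 1s in 111010000101001

7


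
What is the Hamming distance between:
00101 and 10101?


XOR: 10000
Count of 1s: 1

1


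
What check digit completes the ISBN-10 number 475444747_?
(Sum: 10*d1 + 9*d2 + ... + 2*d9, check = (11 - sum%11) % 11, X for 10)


Weighted sum: 269
269 mod 11 = 5

Check digit: 6


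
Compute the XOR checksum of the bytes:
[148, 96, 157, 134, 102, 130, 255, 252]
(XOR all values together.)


XOR chain: 148 ^ 96 ^ 157 ^ 134 ^ 102 ^ 130 ^ 255 ^ 252 = 8

8


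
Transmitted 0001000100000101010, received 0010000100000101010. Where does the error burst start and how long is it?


XOR: 0011000000000000000

Burst at position 2, length 2


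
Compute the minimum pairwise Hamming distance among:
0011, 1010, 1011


Comparing all pairs, minimum distance: 1
Can detect 0 errors, correct 0 errors

1


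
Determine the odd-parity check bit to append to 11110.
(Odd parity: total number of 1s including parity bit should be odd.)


Number of 1s in data: 4
Parity bit: 1

1


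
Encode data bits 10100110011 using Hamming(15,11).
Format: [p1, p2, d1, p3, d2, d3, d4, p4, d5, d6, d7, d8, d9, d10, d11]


Parity bits: p1=1, p2=0, p3=1, p4=0

101101000110011


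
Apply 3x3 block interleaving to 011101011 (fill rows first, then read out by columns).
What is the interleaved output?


Matrix:
  011
  101
  011
Read columns: 010101111

010101111


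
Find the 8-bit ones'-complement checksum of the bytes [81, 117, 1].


Sum = 199 mod 256 = 199
Complement = 56

56


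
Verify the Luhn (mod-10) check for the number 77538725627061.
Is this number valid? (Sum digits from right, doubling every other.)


Luhn sum = 53
53 mod 10 = 3

Invalid (Luhn sum mod 10 = 3)


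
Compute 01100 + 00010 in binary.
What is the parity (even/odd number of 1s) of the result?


01100 = 12
00010 = 2
Sum = 14 = 1110
1s count = 3

odd parity (3 ones in 1110)


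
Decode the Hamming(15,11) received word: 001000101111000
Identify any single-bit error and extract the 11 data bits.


Syndrome = 0: no error detected

Data: 10011111000 (no errors)


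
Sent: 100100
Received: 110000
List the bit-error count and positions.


XOR: 010100

2 error(s) at position(s): 1, 3


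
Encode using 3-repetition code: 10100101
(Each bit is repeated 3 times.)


Each bit -> 3 copies

111000111000000111000111


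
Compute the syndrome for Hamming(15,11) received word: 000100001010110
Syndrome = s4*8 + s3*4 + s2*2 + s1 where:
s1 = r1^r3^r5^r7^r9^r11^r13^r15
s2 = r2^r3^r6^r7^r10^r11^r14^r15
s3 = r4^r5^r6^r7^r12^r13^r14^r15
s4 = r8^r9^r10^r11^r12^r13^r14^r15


s1=1, s2=0, s3=1, s4=0

Syndrome = 5 (error at position 5)


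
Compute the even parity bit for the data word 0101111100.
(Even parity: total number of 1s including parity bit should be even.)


Number of 1s in data: 6
Parity bit: 0

0


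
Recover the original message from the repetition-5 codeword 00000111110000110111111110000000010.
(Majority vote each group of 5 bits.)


Groups: 00000, 11111, 00001, 10111, 11111, 00000, 00010
Majority votes: 0101100

0101100


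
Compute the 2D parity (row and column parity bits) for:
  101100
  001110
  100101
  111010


Row parities: 1110
Column parities: 111101

Row P: 1110, Col P: 111101, Corner: 1


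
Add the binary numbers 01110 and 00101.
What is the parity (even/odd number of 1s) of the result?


01110 = 14
00101 = 5
Sum = 19 = 10011
1s count = 3

odd parity (3 ones in 10011)


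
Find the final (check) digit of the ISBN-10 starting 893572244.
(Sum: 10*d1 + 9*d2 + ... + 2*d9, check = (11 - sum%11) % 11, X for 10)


Weighted sum: 300
300 mod 11 = 3

Check digit: 8


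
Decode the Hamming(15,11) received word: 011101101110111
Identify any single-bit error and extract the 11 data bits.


Syndrome = 0: no error detected

Data: 10111110111 (no errors)


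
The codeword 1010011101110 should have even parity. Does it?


Number of 1s: 8

Yes, parity is correct (8 ones)


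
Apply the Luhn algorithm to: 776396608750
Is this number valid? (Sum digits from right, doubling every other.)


Luhn sum = 51
51 mod 10 = 1

Invalid (Luhn sum mod 10 = 1)


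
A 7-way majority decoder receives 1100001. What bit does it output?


Ones: 3 out of 7
Threshold: 4

0 (3/7 voted 1)


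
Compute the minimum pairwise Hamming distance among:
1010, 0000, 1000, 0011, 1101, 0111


Comparing all pairs, minimum distance: 1
Can detect 0 errors, correct 0 errors

1


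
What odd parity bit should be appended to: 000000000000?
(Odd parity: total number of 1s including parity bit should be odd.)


Number of 1s in data: 0
Parity bit: 1

1


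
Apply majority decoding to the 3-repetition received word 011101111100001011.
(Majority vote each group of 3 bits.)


Groups: 011, 101, 111, 100, 001, 011
Majority votes: 111001

111001


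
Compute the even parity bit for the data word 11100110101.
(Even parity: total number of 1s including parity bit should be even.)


Number of 1s in data: 7
Parity bit: 1

1


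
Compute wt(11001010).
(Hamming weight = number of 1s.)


Counting 1s in 11001010

4


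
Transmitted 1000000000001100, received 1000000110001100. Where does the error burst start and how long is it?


XOR: 0000000110000000

Burst at position 7, length 2


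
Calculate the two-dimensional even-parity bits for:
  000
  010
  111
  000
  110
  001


Row parities: 011001
Column parities: 010

Row P: 011001, Col P: 010, Corner: 1


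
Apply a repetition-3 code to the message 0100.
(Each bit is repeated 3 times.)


Each bit -> 3 copies

000111000000


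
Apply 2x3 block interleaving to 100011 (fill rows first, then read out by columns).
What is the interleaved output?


Matrix:
  100
  011
Read columns: 100101

100101


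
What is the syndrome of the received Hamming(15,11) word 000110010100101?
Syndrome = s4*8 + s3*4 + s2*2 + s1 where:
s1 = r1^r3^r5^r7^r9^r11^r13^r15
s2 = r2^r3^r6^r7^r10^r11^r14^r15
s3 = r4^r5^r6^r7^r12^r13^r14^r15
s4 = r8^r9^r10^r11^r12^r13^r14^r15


s1=1, s2=0, s3=0, s4=0

Syndrome = 1 (error at position 1)


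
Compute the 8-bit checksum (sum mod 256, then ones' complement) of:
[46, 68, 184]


Sum = 298 mod 256 = 42
Complement = 213

213


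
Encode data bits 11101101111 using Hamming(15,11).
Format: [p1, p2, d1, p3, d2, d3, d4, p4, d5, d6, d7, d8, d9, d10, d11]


Parity bits: p1=1, p2=1, p3=0, p4=0

111011001101111


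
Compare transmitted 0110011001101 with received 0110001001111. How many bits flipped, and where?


XOR: 0000010000010

2 error(s) at position(s): 5, 11


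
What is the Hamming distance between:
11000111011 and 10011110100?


XOR: 01011001111
Count of 1s: 7

7


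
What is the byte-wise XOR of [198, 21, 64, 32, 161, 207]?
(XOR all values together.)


XOR chain: 198 ^ 21 ^ 64 ^ 32 ^ 161 ^ 207 = 221

221


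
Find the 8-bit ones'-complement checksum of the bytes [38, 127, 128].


Sum = 293 mod 256 = 37
Complement = 218

218


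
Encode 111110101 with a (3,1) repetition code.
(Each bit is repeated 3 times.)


Each bit -> 3 copies

111111111111111000111000111


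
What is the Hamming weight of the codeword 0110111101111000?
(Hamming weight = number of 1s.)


Counting 1s in 0110111101111000

10


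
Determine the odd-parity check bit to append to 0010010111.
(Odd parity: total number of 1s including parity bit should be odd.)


Number of 1s in data: 5
Parity bit: 0

0


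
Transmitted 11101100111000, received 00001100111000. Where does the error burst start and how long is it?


XOR: 11100000000000

Burst at position 0, length 3


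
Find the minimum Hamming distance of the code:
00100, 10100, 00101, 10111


Comparing all pairs, minimum distance: 1
Can detect 0 errors, correct 0 errors

1


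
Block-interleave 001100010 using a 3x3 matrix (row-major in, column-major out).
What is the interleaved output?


Matrix:
  001
  100
  010
Read columns: 010001100

010001100


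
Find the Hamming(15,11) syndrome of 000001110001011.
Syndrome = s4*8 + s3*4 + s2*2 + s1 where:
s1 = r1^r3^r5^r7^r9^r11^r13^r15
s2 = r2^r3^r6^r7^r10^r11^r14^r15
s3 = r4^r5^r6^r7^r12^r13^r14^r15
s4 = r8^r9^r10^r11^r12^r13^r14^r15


s1=0, s2=0, s3=1, s4=0

Syndrome = 4 (error at position 4)


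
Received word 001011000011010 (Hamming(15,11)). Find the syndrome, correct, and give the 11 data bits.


Syndrome = 9: error at position 9

Data: 11101011010 (corrected bit 9)


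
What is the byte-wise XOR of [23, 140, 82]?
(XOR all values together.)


XOR chain: 23 ^ 140 ^ 82 = 201

201


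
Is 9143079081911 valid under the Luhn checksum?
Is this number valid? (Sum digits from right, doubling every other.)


Luhn sum = 57
57 mod 10 = 7

Invalid (Luhn sum mod 10 = 7)


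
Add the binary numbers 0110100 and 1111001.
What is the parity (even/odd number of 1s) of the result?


0110100 = 52
1111001 = 121
Sum = 173 = 10101101
1s count = 5

odd parity (5 ones in 10101101)


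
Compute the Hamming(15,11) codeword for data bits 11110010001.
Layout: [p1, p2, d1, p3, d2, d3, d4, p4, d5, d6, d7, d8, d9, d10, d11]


Parity bits: p1=1, p2=1, p3=0, p4=0

111011100010001


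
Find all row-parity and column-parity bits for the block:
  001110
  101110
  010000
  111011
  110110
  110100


Row parities: 101101
Column parities: 001001

Row P: 101101, Col P: 001001, Corner: 0


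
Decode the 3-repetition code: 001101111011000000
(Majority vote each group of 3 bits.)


Groups: 001, 101, 111, 011, 000, 000
Majority votes: 011100

011100


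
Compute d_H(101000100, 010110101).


XOR: 111110001
Count of 1s: 6

6


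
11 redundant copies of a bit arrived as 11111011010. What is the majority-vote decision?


Ones: 8 out of 11
Threshold: 6

1 (8/11 voted 1)


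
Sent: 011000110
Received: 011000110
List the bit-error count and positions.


XOR: 000000000

0 errors (received matches sent)


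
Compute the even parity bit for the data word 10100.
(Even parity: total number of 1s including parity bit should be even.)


Number of 1s in data: 2
Parity bit: 0

0


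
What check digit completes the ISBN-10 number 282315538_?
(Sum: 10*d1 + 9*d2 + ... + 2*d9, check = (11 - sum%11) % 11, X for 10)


Weighted sum: 205
205 mod 11 = 7

Check digit: 4


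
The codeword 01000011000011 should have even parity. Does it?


Number of 1s: 5

No, parity error (5 ones)


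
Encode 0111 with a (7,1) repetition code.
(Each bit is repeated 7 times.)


Each bit -> 7 copies

0000000111111111111111111111


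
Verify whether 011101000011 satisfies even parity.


Number of 1s: 6

Yes, parity is correct (6 ones)


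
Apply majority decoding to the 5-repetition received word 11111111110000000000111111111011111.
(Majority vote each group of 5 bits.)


Groups: 11111, 11111, 00000, 00000, 11111, 11110, 11111
Majority votes: 1100111

1100111


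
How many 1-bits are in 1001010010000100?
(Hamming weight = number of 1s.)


Counting 1s in 1001010010000100

5


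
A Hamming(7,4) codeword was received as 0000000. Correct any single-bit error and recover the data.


Syndrome = 0: no error detected

Data: 0000 (no errors)


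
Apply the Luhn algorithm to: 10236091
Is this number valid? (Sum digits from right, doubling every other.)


Luhn sum = 22
22 mod 10 = 2

Invalid (Luhn sum mod 10 = 2)


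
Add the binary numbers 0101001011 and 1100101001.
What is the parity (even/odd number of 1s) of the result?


0101001011 = 331
1100101001 = 809
Sum = 1140 = 10001110100
1s count = 5

odd parity (5 ones in 10001110100)


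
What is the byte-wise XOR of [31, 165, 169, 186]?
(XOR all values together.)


XOR chain: 31 ^ 165 ^ 169 ^ 186 = 169

169


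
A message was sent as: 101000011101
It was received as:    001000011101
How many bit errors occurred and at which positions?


XOR: 100000000000

1 error(s) at position(s): 0


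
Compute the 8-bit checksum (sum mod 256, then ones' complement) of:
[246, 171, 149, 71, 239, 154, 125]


Sum = 1155 mod 256 = 131
Complement = 124

124


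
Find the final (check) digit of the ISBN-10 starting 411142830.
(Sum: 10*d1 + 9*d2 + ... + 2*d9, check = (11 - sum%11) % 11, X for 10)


Weighted sum: 139
139 mod 11 = 7

Check digit: 4


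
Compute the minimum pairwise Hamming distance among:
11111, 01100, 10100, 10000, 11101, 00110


Comparing all pairs, minimum distance: 1
Can detect 0 errors, correct 0 errors

1


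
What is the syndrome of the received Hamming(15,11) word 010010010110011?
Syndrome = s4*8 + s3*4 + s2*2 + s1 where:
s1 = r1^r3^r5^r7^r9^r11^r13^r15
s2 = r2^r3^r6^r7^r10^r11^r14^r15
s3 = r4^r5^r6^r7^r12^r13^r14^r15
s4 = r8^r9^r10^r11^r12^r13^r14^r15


s1=1, s2=1, s3=1, s4=1

Syndrome = 15 (error at position 15)


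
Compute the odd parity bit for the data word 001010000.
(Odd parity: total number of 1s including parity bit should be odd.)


Number of 1s in data: 2
Parity bit: 1

1


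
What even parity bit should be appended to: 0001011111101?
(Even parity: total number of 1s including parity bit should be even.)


Number of 1s in data: 8
Parity bit: 0

0


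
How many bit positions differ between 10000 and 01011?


XOR: 11011
Count of 1s: 4

4


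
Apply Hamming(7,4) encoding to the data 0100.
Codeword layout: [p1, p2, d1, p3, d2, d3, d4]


Parity bits: p1=1, p2=0, p3=1

1001100


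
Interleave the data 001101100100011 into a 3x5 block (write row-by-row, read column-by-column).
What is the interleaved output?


Matrix:
  00110
  11001
  00011
Read columns: 010010100101011

010010100101011


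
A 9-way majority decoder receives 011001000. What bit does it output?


Ones: 3 out of 9
Threshold: 5

0 (3/9 voted 1)


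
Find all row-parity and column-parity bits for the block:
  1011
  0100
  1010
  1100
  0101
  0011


Row parities: 110000
Column parities: 1111

Row P: 110000, Col P: 1111, Corner: 0


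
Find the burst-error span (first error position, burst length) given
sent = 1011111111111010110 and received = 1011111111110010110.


XOR: 0000000000001000000

Burst at position 12, length 1


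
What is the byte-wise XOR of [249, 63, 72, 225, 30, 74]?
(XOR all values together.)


XOR chain: 249 ^ 63 ^ 72 ^ 225 ^ 30 ^ 74 = 59

59


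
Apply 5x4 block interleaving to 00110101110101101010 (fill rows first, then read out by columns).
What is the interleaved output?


Matrix:
  0011
  0101
  1101
  0110
  1010
Read columns: 00101011101001111100

00101011101001111100


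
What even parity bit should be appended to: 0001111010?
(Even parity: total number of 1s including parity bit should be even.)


Number of 1s in data: 5
Parity bit: 1

1


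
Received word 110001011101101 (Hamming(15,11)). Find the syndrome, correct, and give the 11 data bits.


Syndrome = 0: no error detected

Data: 00101101101 (no errors)


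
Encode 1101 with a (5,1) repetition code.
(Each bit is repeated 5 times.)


Each bit -> 5 copies

11111111110000011111


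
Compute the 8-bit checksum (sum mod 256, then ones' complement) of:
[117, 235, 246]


Sum = 598 mod 256 = 86
Complement = 169

169


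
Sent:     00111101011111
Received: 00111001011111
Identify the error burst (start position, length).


XOR: 00000100000000

Burst at position 5, length 1


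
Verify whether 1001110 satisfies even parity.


Number of 1s: 4

Yes, parity is correct (4 ones)


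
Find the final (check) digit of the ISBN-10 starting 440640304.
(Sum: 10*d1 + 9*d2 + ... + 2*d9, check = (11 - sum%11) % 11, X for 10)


Weighted sum: 162
162 mod 11 = 8

Check digit: 3


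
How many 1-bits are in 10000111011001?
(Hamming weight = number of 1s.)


Counting 1s in 10000111011001

7


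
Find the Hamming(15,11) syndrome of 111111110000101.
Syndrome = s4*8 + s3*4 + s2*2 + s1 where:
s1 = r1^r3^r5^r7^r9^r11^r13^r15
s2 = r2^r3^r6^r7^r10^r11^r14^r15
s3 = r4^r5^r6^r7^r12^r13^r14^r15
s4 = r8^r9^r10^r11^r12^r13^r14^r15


s1=0, s2=1, s3=0, s4=1

Syndrome = 10 (error at position 10)


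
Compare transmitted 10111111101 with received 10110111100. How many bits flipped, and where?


XOR: 00001000001

2 error(s) at position(s): 4, 10


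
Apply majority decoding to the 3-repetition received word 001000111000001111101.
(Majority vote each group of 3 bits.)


Groups: 001, 000, 111, 000, 001, 111, 101
Majority votes: 0010011

0010011


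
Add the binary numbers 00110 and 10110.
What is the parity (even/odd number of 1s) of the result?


00110 = 6
10110 = 22
Sum = 28 = 11100
1s count = 3

odd parity (3 ones in 11100)


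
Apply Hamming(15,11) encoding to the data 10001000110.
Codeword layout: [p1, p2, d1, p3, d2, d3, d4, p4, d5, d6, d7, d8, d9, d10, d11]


Parity bits: p1=1, p2=0, p3=0, p4=1

101000011000110


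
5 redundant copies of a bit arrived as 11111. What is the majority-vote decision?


Ones: 5 out of 5
Threshold: 3

1 (5/5 voted 1)


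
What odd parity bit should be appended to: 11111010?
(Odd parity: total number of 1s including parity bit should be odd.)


Number of 1s in data: 6
Parity bit: 1

1


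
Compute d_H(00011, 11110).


XOR: 11101
Count of 1s: 4

4


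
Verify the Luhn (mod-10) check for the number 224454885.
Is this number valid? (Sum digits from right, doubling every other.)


Luhn sum = 51
51 mod 10 = 1

Invalid (Luhn sum mod 10 = 1)


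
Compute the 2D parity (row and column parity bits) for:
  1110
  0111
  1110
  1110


Row parities: 1111
Column parities: 1001

Row P: 1111, Col P: 1001, Corner: 0


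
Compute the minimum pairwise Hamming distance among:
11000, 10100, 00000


Comparing all pairs, minimum distance: 2
Can detect 1 errors, correct 0 errors

2


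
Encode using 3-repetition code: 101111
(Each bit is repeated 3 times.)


Each bit -> 3 copies

111000111111111111


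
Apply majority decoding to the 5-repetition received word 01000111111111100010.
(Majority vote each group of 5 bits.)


Groups: 01000, 11111, 11111, 00010
Majority votes: 0110

0110


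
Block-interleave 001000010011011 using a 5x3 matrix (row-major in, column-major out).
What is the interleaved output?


Matrix:
  001
  000
  010
  011
  011
Read columns: 000000011110011

000000011110011


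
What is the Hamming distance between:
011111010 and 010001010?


XOR: 001110000
Count of 1s: 3

3


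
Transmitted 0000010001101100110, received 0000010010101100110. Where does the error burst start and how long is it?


XOR: 0000000011000000000

Burst at position 8, length 2


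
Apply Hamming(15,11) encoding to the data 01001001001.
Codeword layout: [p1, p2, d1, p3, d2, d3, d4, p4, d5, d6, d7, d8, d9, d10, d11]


Parity bits: p1=1, p2=1, p3=1, p4=1

110110011001001


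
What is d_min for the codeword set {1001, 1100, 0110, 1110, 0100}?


Comparing all pairs, minimum distance: 1
Can detect 0 errors, correct 0 errors

1


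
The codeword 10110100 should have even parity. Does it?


Number of 1s: 4

Yes, parity is correct (4 ones)


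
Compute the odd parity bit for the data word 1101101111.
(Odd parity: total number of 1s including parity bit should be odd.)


Number of 1s in data: 8
Parity bit: 1

1


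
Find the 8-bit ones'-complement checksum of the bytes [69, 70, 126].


Sum = 265 mod 256 = 9
Complement = 246

246


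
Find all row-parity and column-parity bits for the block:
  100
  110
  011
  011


Row parities: 1000
Column parities: 010

Row P: 1000, Col P: 010, Corner: 1


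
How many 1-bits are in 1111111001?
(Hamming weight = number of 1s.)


Counting 1s in 1111111001

8


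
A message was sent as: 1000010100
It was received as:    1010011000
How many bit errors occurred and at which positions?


XOR: 0010001100

3 error(s) at position(s): 2, 6, 7


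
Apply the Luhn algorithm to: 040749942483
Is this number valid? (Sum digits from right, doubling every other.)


Luhn sum = 59
59 mod 10 = 9

Invalid (Luhn sum mod 10 = 9)


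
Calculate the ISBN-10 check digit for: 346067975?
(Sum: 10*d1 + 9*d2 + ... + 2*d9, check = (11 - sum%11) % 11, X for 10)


Weighted sum: 252
252 mod 11 = 10

Check digit: 1


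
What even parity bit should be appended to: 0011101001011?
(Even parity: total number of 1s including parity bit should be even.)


Number of 1s in data: 7
Parity bit: 1

1


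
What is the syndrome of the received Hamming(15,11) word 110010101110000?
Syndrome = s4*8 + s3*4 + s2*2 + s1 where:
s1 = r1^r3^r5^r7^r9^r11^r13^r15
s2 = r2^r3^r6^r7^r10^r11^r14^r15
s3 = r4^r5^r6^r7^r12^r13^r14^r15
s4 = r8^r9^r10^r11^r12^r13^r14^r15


s1=1, s2=0, s3=0, s4=1

Syndrome = 9 (error at position 9)


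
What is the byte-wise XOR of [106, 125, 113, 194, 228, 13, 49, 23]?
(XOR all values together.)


XOR chain: 106 ^ 125 ^ 113 ^ 194 ^ 228 ^ 13 ^ 49 ^ 23 = 107

107


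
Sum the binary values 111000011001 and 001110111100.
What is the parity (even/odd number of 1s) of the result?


111000011001 = 3609
001110111100 = 956
Sum = 4565 = 1000111010101
1s count = 7

odd parity (7 ones in 1000111010101)


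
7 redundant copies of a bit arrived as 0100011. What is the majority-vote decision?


Ones: 3 out of 7
Threshold: 4

0 (3/7 voted 1)


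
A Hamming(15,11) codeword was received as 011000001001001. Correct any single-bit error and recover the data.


Syndrome = 11: error at position 11

Data: 10001011001 (corrected bit 11)


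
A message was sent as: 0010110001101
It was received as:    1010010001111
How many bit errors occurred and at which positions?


XOR: 1000100000010

3 error(s) at position(s): 0, 4, 11


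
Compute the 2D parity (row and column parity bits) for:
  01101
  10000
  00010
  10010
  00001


Row parities: 11101
Column parities: 01100

Row P: 11101, Col P: 01100, Corner: 0


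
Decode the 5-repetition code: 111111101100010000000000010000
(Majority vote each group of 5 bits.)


Groups: 11111, 11011, 00010, 00000, 00000, 10000
Majority votes: 110000

110000


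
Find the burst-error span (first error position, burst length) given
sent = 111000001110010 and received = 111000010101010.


XOR: 000000011011000

Burst at position 7, length 5


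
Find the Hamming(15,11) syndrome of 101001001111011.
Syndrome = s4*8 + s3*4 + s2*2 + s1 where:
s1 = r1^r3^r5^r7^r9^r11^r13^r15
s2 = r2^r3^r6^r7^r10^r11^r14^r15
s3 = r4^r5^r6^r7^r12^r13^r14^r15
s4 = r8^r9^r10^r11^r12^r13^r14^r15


s1=1, s2=0, s3=0, s4=0

Syndrome = 1 (error at position 1)


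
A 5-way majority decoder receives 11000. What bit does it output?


Ones: 2 out of 5
Threshold: 3

0 (2/5 voted 1)


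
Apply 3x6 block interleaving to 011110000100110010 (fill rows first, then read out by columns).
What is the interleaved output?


Matrix:
  011110
  000100
  110010
Read columns: 001101100110101000

001101100110101000


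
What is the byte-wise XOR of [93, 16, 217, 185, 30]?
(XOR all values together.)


XOR chain: 93 ^ 16 ^ 217 ^ 185 ^ 30 = 51

51


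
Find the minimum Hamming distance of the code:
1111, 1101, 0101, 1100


Comparing all pairs, minimum distance: 1
Can detect 0 errors, correct 0 errors

1


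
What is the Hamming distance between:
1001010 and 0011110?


XOR: 1010100
Count of 1s: 3

3


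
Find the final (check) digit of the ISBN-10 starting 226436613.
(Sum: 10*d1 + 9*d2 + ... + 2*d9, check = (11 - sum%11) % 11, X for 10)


Weighted sum: 195
195 mod 11 = 8

Check digit: 3


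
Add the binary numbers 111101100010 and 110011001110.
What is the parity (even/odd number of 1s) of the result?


111101100010 = 3938
110011001110 = 3278
Sum = 7216 = 1110000110000
1s count = 5

odd parity (5 ones in 1110000110000)


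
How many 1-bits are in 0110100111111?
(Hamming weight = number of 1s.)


Counting 1s in 0110100111111

9


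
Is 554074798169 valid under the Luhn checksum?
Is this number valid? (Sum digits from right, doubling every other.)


Luhn sum = 57
57 mod 10 = 7

Invalid (Luhn sum mod 10 = 7)


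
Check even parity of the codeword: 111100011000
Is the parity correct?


Number of 1s: 6

Yes, parity is correct (6 ones)


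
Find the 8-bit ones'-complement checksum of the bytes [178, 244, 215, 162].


Sum = 799 mod 256 = 31
Complement = 224

224


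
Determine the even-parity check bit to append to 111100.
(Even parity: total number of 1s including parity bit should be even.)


Number of 1s in data: 4
Parity bit: 0

0


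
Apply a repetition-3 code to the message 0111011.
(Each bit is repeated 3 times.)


Each bit -> 3 copies

000111111111000111111


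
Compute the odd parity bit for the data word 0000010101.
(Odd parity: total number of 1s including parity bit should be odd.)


Number of 1s in data: 3
Parity bit: 0

0


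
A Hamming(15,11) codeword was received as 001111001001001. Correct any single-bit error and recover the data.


Syndrome = 14: error at position 14

Data: 11101001011 (corrected bit 14)


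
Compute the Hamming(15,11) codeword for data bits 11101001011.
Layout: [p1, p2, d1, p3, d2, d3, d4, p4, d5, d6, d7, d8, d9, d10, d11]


Parity bits: p1=0, p2=0, p3=1, p4=0

001111001001011


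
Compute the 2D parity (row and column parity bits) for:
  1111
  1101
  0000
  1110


Row parities: 0101
Column parities: 1100

Row P: 0101, Col P: 1100, Corner: 0


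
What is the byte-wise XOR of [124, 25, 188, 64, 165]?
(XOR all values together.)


XOR chain: 124 ^ 25 ^ 188 ^ 64 ^ 165 = 60

60


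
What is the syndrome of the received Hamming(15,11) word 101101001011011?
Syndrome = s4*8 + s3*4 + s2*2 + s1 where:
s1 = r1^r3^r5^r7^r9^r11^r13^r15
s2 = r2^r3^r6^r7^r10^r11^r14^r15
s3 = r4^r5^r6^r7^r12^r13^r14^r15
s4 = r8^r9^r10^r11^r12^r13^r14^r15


s1=1, s2=1, s3=1, s4=1

Syndrome = 15 (error at position 15)


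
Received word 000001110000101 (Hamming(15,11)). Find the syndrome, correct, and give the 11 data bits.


Syndrome = 11: error at position 11

Data: 00110010101 (corrected bit 11)


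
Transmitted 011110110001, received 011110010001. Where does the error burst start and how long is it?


XOR: 000000100000

Burst at position 6, length 1


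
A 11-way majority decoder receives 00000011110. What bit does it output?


Ones: 4 out of 11
Threshold: 6

0 (4/11 voted 1)


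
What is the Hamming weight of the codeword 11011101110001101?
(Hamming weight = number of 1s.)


Counting 1s in 11011101110001101

11


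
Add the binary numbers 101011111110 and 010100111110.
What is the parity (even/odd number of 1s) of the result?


101011111110 = 2814
010100111110 = 1342
Sum = 4156 = 1000000111100
1s count = 5

odd parity (5 ones in 1000000111100)


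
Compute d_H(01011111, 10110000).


XOR: 11101111
Count of 1s: 7

7


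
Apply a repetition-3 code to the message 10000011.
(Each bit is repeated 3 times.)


Each bit -> 3 copies

111000000000000000111111


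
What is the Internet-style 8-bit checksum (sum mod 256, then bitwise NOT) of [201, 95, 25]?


Sum = 321 mod 256 = 65
Complement = 190

190


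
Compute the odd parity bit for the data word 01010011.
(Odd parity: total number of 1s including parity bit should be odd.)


Number of 1s in data: 4
Parity bit: 1

1


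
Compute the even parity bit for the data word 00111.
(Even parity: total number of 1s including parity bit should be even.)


Number of 1s in data: 3
Parity bit: 1

1


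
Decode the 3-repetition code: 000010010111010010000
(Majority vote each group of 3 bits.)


Groups: 000, 010, 010, 111, 010, 010, 000
Majority votes: 0001000

0001000


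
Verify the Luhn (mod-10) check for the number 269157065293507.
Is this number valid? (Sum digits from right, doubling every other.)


Luhn sum = 65
65 mod 10 = 5

Invalid (Luhn sum mod 10 = 5)


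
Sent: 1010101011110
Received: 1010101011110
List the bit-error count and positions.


XOR: 0000000000000

0 errors (received matches sent)


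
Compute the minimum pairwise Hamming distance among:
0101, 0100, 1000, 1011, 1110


Comparing all pairs, minimum distance: 1
Can detect 0 errors, correct 0 errors

1


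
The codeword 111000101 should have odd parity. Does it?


Number of 1s: 5

Yes, parity is correct (5 ones)


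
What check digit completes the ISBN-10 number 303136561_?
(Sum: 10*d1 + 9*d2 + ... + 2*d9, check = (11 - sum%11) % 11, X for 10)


Weighted sum: 149
149 mod 11 = 6

Check digit: 5


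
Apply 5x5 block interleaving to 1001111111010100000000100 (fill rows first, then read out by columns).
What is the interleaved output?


Matrix:
  10011
  11111
  01010
  00000
  00100
Read columns: 1100001100010011110011000

1100001100010011110011000


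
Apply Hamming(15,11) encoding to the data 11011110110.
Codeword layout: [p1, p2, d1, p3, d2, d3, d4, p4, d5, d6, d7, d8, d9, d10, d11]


Parity bits: p1=0, p2=1, p3=0, p4=1

011010111110110


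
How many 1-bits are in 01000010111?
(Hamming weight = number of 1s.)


Counting 1s in 01000010111

5


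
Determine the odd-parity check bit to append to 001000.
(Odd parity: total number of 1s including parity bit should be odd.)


Number of 1s in data: 1
Parity bit: 0

0


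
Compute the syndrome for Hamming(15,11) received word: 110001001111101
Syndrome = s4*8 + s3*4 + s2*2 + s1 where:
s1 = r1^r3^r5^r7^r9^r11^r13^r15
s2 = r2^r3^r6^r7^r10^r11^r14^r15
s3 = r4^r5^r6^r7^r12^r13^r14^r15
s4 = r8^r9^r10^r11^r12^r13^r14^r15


s1=1, s2=1, s3=0, s4=0

Syndrome = 3 (error at position 3)


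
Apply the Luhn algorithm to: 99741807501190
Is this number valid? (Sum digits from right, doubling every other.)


Luhn sum = 57
57 mod 10 = 7

Invalid (Luhn sum mod 10 = 7)


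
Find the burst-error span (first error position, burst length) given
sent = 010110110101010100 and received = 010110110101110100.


XOR: 000000000000100000

Burst at position 12, length 1


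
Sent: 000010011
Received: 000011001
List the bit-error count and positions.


XOR: 000001010

2 error(s) at position(s): 5, 7


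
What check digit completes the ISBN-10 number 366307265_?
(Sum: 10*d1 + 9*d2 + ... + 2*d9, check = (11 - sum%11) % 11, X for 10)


Weighted sum: 224
224 mod 11 = 4

Check digit: 7


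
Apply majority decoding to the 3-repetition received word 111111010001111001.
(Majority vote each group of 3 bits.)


Groups: 111, 111, 010, 001, 111, 001
Majority votes: 110010

110010


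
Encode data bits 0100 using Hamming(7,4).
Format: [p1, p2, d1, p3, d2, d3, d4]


Parity bits: p1=1, p2=0, p3=1

1001100


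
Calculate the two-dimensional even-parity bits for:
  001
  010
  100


Row parities: 111
Column parities: 111

Row P: 111, Col P: 111, Corner: 1


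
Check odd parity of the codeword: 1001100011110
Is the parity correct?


Number of 1s: 7

Yes, parity is correct (7 ones)


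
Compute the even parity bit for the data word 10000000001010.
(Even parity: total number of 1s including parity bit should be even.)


Number of 1s in data: 3
Parity bit: 1

1


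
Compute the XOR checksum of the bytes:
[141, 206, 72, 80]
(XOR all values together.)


XOR chain: 141 ^ 206 ^ 72 ^ 80 = 91

91


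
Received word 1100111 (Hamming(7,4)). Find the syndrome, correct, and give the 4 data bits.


Syndrome = 7: error at position 7

Data: 0110 (corrected bit 7)


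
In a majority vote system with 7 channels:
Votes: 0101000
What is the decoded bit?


Ones: 2 out of 7
Threshold: 4

0 (2/7 voted 1)


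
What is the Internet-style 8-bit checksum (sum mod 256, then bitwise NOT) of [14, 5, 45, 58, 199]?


Sum = 321 mod 256 = 65
Complement = 190

190


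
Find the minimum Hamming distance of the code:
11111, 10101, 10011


Comparing all pairs, minimum distance: 2
Can detect 1 errors, correct 0 errors

2


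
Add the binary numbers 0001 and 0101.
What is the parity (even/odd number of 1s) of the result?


0001 = 1
0101 = 5
Sum = 6 = 110
1s count = 2

even parity (2 ones in 110)


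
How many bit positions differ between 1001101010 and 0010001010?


XOR: 1011100000
Count of 1s: 4

4


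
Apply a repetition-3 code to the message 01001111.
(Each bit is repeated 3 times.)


Each bit -> 3 copies

000111000000111111111111


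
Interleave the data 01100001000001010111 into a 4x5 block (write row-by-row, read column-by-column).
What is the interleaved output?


Matrix:
  01100
  00100
  00010
  10111
Read columns: 00011000110100110001

00011000110100110001
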